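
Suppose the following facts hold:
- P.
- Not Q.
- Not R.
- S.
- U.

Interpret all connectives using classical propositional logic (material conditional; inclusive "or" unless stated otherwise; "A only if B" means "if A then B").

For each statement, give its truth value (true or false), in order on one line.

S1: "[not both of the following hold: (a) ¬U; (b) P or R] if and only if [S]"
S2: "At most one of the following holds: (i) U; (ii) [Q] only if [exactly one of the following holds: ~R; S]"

S1: This is (not U nand (P or R)) iff S.

not U = not True = False
P or R = True or False = True
not U nand (P or R) = False nand True = True
(not U nand (P or R)) iff S = True iff True = True
Thus S1 is true.

S2: Formalization: U nand (Q -> (not R xor S))

not R = not False = True
not R xor S = True xor True = False
Q -> (not R xor S) = False -> False = True
U nand (Q -> (not R xor S)) = True nand True = False
Thus S2 is false.

S1 T; S2 F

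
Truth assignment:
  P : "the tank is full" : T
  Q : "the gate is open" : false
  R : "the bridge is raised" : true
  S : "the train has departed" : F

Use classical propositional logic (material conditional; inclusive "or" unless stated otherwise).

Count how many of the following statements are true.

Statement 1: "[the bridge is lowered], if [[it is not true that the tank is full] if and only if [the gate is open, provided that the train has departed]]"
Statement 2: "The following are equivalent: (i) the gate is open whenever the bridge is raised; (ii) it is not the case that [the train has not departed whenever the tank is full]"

Statement 1: This is (~P <-> (S -> Q)) -> ~R.

~P = ~T = F
S -> Q = F -> F = T
~P <-> (S -> Q) = F <-> T = F
~R = ~T = F
(~P <-> (S -> Q)) -> ~R = F -> F = T
Hence Statement 1 is true.

Statement 2: Formalization: (R -> Q) <-> ~(P -> ~S)

R -> Q = T -> F = F
~S = ~F = T
P -> ~S = T -> T = T
~(P -> ~S) = ~T = F
(R -> Q) <-> ~(P -> ~S) = F <-> F = T
Hence Statement 2 is true.

2 of the 2 statements are true (Statement 1, Statement 2).

2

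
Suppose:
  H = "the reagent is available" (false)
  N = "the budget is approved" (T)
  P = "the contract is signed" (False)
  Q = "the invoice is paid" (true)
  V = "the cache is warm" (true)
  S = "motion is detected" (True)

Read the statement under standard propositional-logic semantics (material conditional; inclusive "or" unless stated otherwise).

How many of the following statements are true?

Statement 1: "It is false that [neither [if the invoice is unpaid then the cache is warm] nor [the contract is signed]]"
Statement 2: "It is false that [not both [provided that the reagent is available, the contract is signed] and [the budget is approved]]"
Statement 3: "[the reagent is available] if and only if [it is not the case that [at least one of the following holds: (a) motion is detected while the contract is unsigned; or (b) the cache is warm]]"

Statement 1: This is not ((not Q -> V) nor P).

not Q = not True = False
not Q -> V = False -> True = True
(not Q -> V) nor P = True nor False = False
not ((not Q -> V) nor P) = not False = True
Hence Statement 1 is true.

Statement 2: Formalization: not ((H -> P) nand N)

H -> P = False -> False = True
(H -> P) nand N = True nand True = False
not ((H -> P) nand N) = not False = True
So Statement 2 is true.

Statement 3: In symbols: H iff not ((S and not P) or V)

not P = not False = True
S and not P = True and True = True
(S and not P) or V = True or True = True
not ((S and not P) or V) = not True = False
H iff not ((S and not P) or V) = False iff False = True
Thus Statement 3 is true.

Count: 3.

3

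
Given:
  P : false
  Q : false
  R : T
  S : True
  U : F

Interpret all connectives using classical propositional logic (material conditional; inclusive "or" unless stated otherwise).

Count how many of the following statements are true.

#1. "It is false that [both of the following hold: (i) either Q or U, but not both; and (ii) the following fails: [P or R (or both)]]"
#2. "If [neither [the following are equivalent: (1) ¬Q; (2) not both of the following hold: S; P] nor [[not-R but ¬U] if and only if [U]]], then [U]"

2

#1: Parsed as ~((Q xor U) & ~(P | R))

Q xor U = F xor F = F
P | R = F | T = T
~(P | R) = ~T = F
(Q xor U) & ~(P | R) = F & F = F
~((Q xor U) & ~(P | R)) = ~F = T
Thus #1 is true.

#2: Parsed as ((~Q <-> (S nand P)) nor ((~R & ~U) <-> U)) -> U

~Q = ~F = T
S nand P = T nand F = T
~Q <-> (S nand P) = T <-> T = T
~R = ~T = F
~U = ~F = T
~R & ~U = F & T = F
(~R & ~U) <-> U = F <-> F = T
(~Q <-> (S nand P)) nor ((~R & ~U) <-> U) = T nor T = F
((~Q <-> (S nand P)) nor ((~R & ~U) <-> U)) -> U = F -> F = T
So #2 is true.

Count: 2.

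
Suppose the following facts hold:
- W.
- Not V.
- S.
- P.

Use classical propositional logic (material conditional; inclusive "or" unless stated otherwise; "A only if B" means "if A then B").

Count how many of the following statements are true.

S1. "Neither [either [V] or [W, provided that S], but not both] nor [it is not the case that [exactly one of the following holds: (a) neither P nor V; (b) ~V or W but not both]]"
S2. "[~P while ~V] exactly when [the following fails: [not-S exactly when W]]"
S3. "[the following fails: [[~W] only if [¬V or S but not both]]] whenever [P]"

0

S1: Formalization: (V xor (S -> W)) nor ~((P nor V) xor (~V xor W))

S -> W = T -> T = T
V xor (S -> W) = F xor T = T
P nor V = T nor F = F
~V = ~F = T
~V xor W = T xor T = F
(P nor V) xor (~V xor W) = F xor F = F
~((P nor V) xor (~V xor W)) = ~F = T
(V xor (S -> W)) nor ~((P nor V) xor (~V xor W)) = T nor T = F
Hence S1 is false.

S2: Formalization: (~P & ~V) <-> ~(~S <-> W)

~P = ~T = F
~V = ~F = T
~P & ~V = F & T = F
~S = ~T = F
~S <-> W = F <-> T = F
~(~S <-> W) = ~F = T
(~P & ~V) <-> ~(~S <-> W) = F <-> T = F
Thus S2 is false.

S3: Parsed as P -> ~(~W -> (~V xor S))

~W = ~T = F
~V = ~F = T
~V xor S = T xor T = F
~W -> (~V xor S) = F -> F = T
~(~W -> (~V xor S)) = ~T = F
P -> ~(~W -> (~V xor S)) = T -> F = F
Hence S3 is false.

True statements: 0 (none).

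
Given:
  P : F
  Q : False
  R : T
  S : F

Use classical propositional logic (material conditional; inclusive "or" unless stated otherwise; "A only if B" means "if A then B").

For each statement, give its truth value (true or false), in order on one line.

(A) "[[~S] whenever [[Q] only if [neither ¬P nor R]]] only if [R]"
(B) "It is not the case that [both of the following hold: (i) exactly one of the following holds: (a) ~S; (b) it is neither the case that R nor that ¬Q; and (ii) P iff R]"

(A) True / (B) True

(A): Formalization: ((Q → (¬P ↓ R)) → ¬S) → R

¬P = ¬F = T
¬P ↓ R = T ↓ T = F
Q → (¬P ↓ R) = F → F = T
¬S = ¬F = T
(Q → (¬P ↓ R)) → ¬S = T → T = T
((Q → (¬P ↓ R)) → ¬S) → R = T → T = T
Thus (A) is true.

(B): Formalization: ¬((¬S ⊕ (R ↓ ¬Q)) ∧ (P ↔ R))

¬S = ¬F = T
¬Q = ¬F = T
R ↓ ¬Q = T ↓ T = F
¬S ⊕ (R ↓ ¬Q) = T ⊕ F = T
P ↔ R = F ↔ T = F
(¬S ⊕ (R ↓ ¬Q)) ∧ (P ↔ R) = T ∧ F = F
¬((¬S ⊕ (R ↓ ¬Q)) ∧ (P ↔ R)) = ¬F = T
Thus (B) is true.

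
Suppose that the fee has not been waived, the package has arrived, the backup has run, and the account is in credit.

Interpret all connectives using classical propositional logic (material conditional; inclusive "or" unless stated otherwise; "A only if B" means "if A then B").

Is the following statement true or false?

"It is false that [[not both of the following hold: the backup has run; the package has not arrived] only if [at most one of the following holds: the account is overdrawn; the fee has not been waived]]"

Let U = "the backup has run" (True), D = "the package has arrived" (True), W = "the account is overdrawn" (False), K = "the fee has been waived" (False).
Formalization: not ((U nand not D) -> (W nand not K))

not D = not True = False
U nand not D = True nand False = True
not K = not False = True
W nand not K = False nand True = True
(U nand not D) -> (W nand not K) = True -> True = True
not ((U nand not D) -> (W nand not K)) = not True = False

The statement is false.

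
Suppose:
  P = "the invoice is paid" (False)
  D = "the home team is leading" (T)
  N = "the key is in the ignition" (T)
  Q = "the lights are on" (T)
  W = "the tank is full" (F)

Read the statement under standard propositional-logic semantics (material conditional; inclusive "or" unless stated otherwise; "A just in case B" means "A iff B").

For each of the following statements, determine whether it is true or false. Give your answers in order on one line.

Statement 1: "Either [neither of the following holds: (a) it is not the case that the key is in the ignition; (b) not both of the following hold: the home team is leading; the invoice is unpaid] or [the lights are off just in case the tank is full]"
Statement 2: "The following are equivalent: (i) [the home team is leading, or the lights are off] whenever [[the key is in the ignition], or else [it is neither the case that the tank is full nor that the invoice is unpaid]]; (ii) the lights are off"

Statement 1: In symbols: (¬N ↓ (D ↑ ¬P)) ∨ (¬Q ↔ W)

¬N = ¬T = F
¬P = ¬F = T
D ↑ ¬P = T ↑ T = F
¬N ↓ (D ↑ ¬P) = F ↓ F = T
¬Q = ¬T = F
¬Q ↔ W = F ↔ F = T
(¬N ↓ (D ↑ ¬P)) ∨ (¬Q ↔ W) = T ∨ T = T
Thus Statement 1 is true.

Statement 2: This is ((N ∨ (W ↓ ¬P)) → (D ∨ ¬Q)) ↔ ¬Q.

¬P = ¬F = T
W ↓ ¬P = F ↓ T = F
N ∨ (W ↓ ¬P) = T ∨ F = T
¬Q = ¬T = F
D ∨ ¬Q = T ∨ F = T
(N ∨ (W ↓ ¬P)) → (D ∨ ¬Q) = T → T = T
¬Q = ¬T = F
((N ∨ (W ↓ ¬P)) → (D ∨ ¬Q)) ↔ ¬Q = T ↔ F = F
Hence Statement 2 is false.

Statement 1 true, Statement 2 false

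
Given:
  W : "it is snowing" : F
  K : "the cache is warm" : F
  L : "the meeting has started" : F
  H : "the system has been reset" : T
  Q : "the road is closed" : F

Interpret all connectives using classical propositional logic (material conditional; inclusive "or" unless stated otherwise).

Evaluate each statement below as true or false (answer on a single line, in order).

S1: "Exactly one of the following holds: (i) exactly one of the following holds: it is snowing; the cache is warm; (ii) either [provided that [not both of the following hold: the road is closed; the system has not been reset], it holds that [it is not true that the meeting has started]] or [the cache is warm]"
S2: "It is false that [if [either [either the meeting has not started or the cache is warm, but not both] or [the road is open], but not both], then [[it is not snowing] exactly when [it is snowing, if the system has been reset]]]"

S1: Formalization: (W xor K) xor (((Q nand not H) -> not L) or K)

W xor K = False xor False = False
not H = not True = False
Q nand not H = False nand False = True
not L = not False = True
(Q nand not H) -> not L = True -> True = True
((Q nand not H) -> not L) or K = True or False = True
(W xor K) xor (((Q nand not H) -> not L) or K) = False xor True = True
Thus S1 is true.

S2: This is not (((not L xor K) xor not Q) -> (not W iff (H -> W))).

not L = not False = True
not L xor K = True xor False = True
not Q = not False = True
(not L xor K) xor not Q = True xor True = False
not W = not False = True
H -> W = True -> False = False
not W iff (H -> W) = True iff False = False
((not L xor K) xor not Q) -> (not W iff (H -> W)) = False -> False = True
not (((not L xor K) xor not Q) -> (not W iff (H -> W))) = not True = False
Hence S2 is false.

S1 true; S2 false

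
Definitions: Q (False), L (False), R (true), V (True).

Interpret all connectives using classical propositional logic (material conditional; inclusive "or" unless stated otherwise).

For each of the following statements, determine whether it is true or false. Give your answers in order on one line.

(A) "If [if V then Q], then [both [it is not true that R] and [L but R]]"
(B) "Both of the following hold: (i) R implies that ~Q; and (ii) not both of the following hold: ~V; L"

(A): This is (V -> Q) -> (~R & (L & R)).

V -> Q = T -> F = F
~R = ~T = F
L & R = F & T = F
~R & (L & R) = F & F = F
(V -> Q) -> (~R & (L & R)) = F -> F = T
Hence (A) is true.

(B): Parsed as (R -> ~Q) & (~V nand L)

~Q = ~F = T
R -> ~Q = T -> T = T
~V = ~T = F
~V nand L = F nand F = T
(R -> ~Q) & (~V nand L) = T & T = T
So (B) is true.

(A) true; (B) true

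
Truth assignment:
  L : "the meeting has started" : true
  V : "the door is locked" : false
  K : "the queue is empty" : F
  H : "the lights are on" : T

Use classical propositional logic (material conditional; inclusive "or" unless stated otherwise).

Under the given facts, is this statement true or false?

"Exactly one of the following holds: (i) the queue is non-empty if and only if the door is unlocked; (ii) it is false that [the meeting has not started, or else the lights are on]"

True.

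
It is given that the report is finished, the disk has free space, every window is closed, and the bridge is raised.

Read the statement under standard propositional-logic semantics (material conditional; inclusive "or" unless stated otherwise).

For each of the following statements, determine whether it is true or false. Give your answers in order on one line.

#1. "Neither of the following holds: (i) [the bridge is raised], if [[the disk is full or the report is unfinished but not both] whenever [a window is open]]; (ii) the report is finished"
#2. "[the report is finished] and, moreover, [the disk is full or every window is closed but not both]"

#1 False / #2 True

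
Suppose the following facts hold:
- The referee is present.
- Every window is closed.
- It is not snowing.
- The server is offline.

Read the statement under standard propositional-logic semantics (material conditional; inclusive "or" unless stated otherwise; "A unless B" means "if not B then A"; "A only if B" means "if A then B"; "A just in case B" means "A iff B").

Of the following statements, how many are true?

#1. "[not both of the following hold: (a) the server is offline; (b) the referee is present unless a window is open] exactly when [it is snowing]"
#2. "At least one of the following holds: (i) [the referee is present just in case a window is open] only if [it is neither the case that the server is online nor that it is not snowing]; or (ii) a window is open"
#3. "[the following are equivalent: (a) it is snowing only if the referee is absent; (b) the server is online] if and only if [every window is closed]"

2

Let S = "the server is online" (F), P = "the referee is present" (T), N = "a window is open" (F), V = "it is snowing" (F).

#1: Formalization: (¬S ↑ (P ∨ N)) ↔ V

¬S = ¬F = T
P ∨ N = T ∨ F = T
¬S ↑ (P ∨ N) = T ↑ T = F
(¬S ↑ (P ∨ N)) ↔ V = F ↔ F = T
Hence #1 is true.

#2: This is ((P ↔ N) → (S ↓ ¬V)) ∨ N.

P ↔ N = T ↔ F = F
¬V = ¬F = T
S ↓ ¬V = F ↓ T = F
(P ↔ N) → (S ↓ ¬V) = F → F = T
((P ↔ N) → (S ↓ ¬V)) ∨ N = T ∨ F = T
Thus #2 is true.

#3: In symbols: ((V → ¬P) ↔ S) ↔ ¬N

¬P = ¬T = F
V → ¬P = F → F = T
(V → ¬P) ↔ S = T ↔ F = F
¬N = ¬F = T
((V → ¬P) ↔ S) ↔ ¬N = F ↔ T = F
Hence #3 is false.

True statements: 2.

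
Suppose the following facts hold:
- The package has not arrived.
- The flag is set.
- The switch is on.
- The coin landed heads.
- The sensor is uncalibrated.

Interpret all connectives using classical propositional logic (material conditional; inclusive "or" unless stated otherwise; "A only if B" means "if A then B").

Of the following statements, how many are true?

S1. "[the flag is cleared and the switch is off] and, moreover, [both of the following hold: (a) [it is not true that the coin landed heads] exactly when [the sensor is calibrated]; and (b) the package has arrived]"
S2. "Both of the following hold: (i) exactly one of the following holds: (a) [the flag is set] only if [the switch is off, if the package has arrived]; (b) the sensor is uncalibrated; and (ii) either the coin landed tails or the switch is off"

Let Q = "the flag is set" (T), R = "the switch is on" (T), S = "the coin landed heads" (T), U = "the sensor is calibrated" (F), P = "the package has arrived" (F).

S1: Formalization: (~Q & ~R) & ((~S <-> U) & P)

~Q = ~T = F
~R = ~T = F
~Q & ~R = F & F = F
~S = ~T = F
~S <-> U = F <-> F = T
(~S <-> U) & P = T & F = F
(~Q & ~R) & ((~S <-> U) & P) = F & F = F
Hence S1 is false.

S2: This is ((Q -> (P -> ~R)) xor ~U) & (~S | ~R).

~R = ~T = F
P -> ~R = F -> F = T
Q -> (P -> ~R) = T -> T = T
~U = ~F = T
(Q -> (P -> ~R)) xor ~U = T xor T = F
~S = ~T = F
~R = ~T = F
~S | ~R = F | F = F
((Q -> (P -> ~R)) xor ~U) & (~S | ~R) = F & F = F
Thus S2 is false.

0 of the 2 statements are true (none).

0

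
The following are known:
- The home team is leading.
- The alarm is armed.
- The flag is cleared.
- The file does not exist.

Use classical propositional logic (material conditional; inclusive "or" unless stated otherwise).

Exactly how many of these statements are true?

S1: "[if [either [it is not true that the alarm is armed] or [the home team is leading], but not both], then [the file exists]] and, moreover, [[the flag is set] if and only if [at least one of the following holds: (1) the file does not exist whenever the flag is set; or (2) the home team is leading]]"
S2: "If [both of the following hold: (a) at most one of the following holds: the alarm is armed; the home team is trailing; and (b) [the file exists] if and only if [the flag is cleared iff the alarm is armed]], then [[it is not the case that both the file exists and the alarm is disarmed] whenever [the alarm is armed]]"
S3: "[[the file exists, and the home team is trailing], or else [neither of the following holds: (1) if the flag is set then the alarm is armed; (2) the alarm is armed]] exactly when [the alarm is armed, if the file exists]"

1

Let P = "the alarm is armed" (T), Q = "the home team is leading" (T), K = "the file exists" (F), G = "the flag is set" (F).

S1: Formalization: ((¬P ⊕ Q) → K) ∧ (G ↔ ((G → ¬K) ∨ Q))

¬P = ¬T = F
¬P ⊕ Q = F ⊕ T = T
(¬P ⊕ Q) → K = T → F = F
¬K = ¬F = T
G → ¬K = F → T = T
(G → ¬K) ∨ Q = T ∨ T = T
G ↔ ((G → ¬K) ∨ Q) = F ↔ T = F
((¬P ⊕ Q) → K) ∧ (G ↔ ((G → ¬K) ∨ Q)) = F ∧ F = F
So S1 is false.

S2: In symbols: ((P ↑ ¬Q) ∧ (K ↔ (¬G ↔ P))) → (P → (K ↑ ¬P))

¬Q = ¬T = F
P ↑ ¬Q = T ↑ F = T
¬G = ¬F = T
¬G ↔ P = T ↔ T = T
K ↔ (¬G ↔ P) = F ↔ T = F
(P ↑ ¬Q) ∧ (K ↔ (¬G ↔ P)) = T ∧ F = F
¬P = ¬T = F
K ↑ ¬P = F ↑ F = T
P → (K ↑ ¬P) = T → T = T
((P ↑ ¬Q) ∧ (K ↔ (¬G ↔ P))) → (P → (K ↑ ¬P)) = F → T = T
So S2 is true.

S3: This is ((K ∧ ¬Q) ∨ ((G → P) ↓ P)) ↔ (K → P).

¬Q = ¬T = F
K ∧ ¬Q = F ∧ F = F
G → P = F → T = T
(G → P) ↓ P = T ↓ T = F
(K ∧ ¬Q) ∨ ((G → P) ↓ P) = F ∨ F = F
K → P = F → T = T
((K ∧ ¬Q) ∨ ((G → P) ↓ P)) ↔ (K → P) = F ↔ T = F
Hence S3 is false.

1 of the 3 statements is true (S2).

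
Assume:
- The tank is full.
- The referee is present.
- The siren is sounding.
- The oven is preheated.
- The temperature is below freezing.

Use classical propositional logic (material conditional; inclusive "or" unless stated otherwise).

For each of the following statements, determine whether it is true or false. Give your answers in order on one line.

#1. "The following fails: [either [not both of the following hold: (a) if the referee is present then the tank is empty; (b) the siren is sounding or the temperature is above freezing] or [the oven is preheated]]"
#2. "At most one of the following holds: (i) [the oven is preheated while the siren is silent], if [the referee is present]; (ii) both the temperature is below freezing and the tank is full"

Let Q = "the referee is present" (T), P = "the tank is full" (T), R = "the siren is sounding" (T), U = "the temperature is below freezing" (T), S = "the oven is preheated" (T).

#1: In symbols: ¬(((Q → ¬P) ↑ (R ∨ ¬U)) ∨ S)

¬P = ¬T = F
Q → ¬P = T → F = F
¬U = ¬T = F
R ∨ ¬U = T ∨ F = T
(Q → ¬P) ↑ (R ∨ ¬U) = F ↑ T = T
((Q → ¬P) ↑ (R ∨ ¬U)) ∨ S = T ∨ T = T
¬(((Q → ¬P) ↑ (R ∨ ¬U)) ∨ S) = ¬T = F
Hence #1 is false.

#2: This is (Q → (S ∧ ¬R)) ↑ (U ∧ P).

¬R = ¬T = F
S ∧ ¬R = T ∧ F = F
Q → (S ∧ ¬R) = T → F = F
U ∧ P = T ∧ T = T
(Q → (S ∧ ¬R)) ↑ (U ∧ P) = F ↑ T = T
Thus #2 is true.

#1 False, #2 True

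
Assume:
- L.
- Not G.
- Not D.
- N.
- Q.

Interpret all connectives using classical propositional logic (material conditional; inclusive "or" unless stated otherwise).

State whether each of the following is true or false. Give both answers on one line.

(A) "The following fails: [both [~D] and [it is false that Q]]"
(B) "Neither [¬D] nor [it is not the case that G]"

(A): In symbols: ~(~D & ~Q)

~D = ~F = T
~Q = ~T = F
~D & ~Q = T & F = F
~(~D & ~Q) = ~F = T
Hence (A) is true.

(B): In symbols: ~D nor ~G

~D = ~F = T
~G = ~F = T
~D nor ~G = T nor T = F
So (B) is false.

(A) T; (B) F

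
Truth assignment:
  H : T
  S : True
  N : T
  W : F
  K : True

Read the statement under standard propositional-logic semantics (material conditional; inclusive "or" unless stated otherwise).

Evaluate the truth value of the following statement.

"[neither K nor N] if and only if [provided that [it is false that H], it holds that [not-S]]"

False.

In symbols: (K ↓ N) ↔ (¬H → ¬S)

K ↓ N = T ↓ T = F
¬H = ¬T = F
¬S = ¬T = F
¬H → ¬S = F → F = T
(K ↓ N) ↔ (¬H → ¬S) = F ↔ T = F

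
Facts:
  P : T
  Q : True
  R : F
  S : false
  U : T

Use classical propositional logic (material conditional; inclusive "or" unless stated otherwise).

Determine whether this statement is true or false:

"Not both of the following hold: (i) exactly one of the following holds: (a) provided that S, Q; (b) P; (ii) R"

True.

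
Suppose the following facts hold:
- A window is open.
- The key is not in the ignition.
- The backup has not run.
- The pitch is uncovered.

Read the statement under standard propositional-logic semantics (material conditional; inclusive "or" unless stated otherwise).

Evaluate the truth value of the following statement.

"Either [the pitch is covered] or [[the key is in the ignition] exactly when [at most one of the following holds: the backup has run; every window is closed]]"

false

Let G = "the pitch is covered" (F), S = "the key is in the ignition" (F), H = "the backup has run" (F), W = "a window is open" (T).
This is G | (S <-> (H nand ~W)).

~W = ~T = F
H nand ~W = F nand F = T
S <-> (H nand ~W) = F <-> T = F
G | (S <-> (H nand ~W)) = F | F = F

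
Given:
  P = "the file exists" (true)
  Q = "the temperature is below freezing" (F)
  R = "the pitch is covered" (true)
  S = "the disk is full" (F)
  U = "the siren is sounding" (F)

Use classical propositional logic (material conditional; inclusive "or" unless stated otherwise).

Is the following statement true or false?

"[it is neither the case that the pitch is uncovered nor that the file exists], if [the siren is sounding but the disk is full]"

Parsed as (U ∧ S) → (¬R ↓ P)

U ∧ S = F ∧ F = F
¬R = ¬T = F
¬R ↓ P = F ↓ T = F
(U ∧ S) → (¬R ↓ P) = F → F = T

True.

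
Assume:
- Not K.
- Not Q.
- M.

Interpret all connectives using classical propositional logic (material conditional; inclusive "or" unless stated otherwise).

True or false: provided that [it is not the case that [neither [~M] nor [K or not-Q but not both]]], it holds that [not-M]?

False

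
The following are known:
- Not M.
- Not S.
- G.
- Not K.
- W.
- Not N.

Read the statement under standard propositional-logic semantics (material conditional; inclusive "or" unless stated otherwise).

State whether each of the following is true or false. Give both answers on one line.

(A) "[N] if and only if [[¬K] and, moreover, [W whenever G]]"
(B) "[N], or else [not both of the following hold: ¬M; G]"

(A): This is N <-> (~K & (G -> W)).

~K = ~F = T
G -> W = T -> T = T
~K & (G -> W) = T & T = T
N <-> (~K & (G -> W)) = F <-> T = F
Thus (A) is false.

(B): Parsed as N | (~M nand G)

~M = ~F = T
~M nand G = T nand T = F
N | (~M nand G) = F | F = F
Hence (B) is false.

(A) False, (B) False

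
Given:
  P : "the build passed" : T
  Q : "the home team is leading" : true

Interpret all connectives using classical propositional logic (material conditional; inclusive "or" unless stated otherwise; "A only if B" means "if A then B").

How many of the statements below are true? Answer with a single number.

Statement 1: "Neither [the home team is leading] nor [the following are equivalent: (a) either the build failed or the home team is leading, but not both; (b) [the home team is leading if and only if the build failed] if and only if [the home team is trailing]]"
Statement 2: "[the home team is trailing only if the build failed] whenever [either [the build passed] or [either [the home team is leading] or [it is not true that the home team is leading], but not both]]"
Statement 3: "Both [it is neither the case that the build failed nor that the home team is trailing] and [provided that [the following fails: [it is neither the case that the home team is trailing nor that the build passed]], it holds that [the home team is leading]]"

2

Statement 1: Formalization: Q nor ((not P xor Q) iff ((Q iff not P) iff not Q))

not P = not True = False
not P xor Q = False xor True = True
not P = not True = False
Q iff not P = True iff False = False
not Q = not True = False
(Q iff not P) iff not Q = False iff False = True
(not P xor Q) iff ((Q iff not P) iff not Q) = True iff True = True
Q nor ((not P xor Q) iff ((Q iff not P) iff not Q)) = True nor True = False
Thus Statement 1 is false.

Statement 2: This is (P or (Q xor not Q)) -> (not Q -> not P).

not Q = not True = False
Q xor not Q = True xor False = True
P or (Q xor not Q) = True or True = True
not Q = not True = False
not P = not True = False
not Q -> not P = False -> False = True
(P or (Q xor not Q)) -> (not Q -> not P) = True -> True = True
Hence Statement 2 is true.

Statement 3: In symbols: (not P nor not Q) and (not (not Q nor P) -> Q)

not P = not True = False
not Q = not True = False
not P nor not Q = False nor False = True
not Q = not True = False
not Q nor P = False nor True = False
not (not Q nor P) = not False = True
not (not Q nor P) -> Q = True -> True = True
(not P nor not Q) and (not (not Q nor P) -> Q) = True and True = True
Thus Statement 3 is true.

2 of the 3 statements are true.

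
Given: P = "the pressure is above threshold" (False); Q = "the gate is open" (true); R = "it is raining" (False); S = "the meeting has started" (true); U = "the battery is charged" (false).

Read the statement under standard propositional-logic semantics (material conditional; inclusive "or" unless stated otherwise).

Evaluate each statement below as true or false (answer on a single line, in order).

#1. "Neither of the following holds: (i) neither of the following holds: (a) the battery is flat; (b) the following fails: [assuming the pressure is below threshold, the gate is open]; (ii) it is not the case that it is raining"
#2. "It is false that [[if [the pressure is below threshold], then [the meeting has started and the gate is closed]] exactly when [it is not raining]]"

#1: In symbols: (not U nor not (not P -> Q)) nor not R

not U = not False = True
not P = not False = True
not P -> Q = True -> True = True
not (not P -> Q) = not True = False
not U nor not (not P -> Q) = True nor False = False
not R = not False = True
(not U nor not (not P -> Q)) nor not R = False nor True = False
Thus #1 is false.

#2: Parsed as not ((not P -> (S and not Q)) iff not R)

not P = not False = True
not Q = not True = False
S and not Q = True and False = False
not P -> (S and not Q) = True -> False = False
not R = not False = True
(not P -> (S and not Q)) iff not R = False iff True = False
not ((not P -> (S and not Q)) iff not R) = not False = True
Thus #2 is true.

#1 False; #2 True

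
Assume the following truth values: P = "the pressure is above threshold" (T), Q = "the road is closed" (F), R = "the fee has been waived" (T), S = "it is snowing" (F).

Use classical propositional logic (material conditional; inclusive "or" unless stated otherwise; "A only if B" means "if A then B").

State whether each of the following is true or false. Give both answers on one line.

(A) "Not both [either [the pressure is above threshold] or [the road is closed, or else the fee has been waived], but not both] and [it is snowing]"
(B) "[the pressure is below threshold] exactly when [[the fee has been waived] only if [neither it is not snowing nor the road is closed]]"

(A) True / (B) True

(A): This is (P xor (Q | R)) nand S.

Q | R = F | T = T
P xor (Q | R) = T xor T = F
(P xor (Q | R)) nand S = F nand F = T
So (A) is true.

(B): Formalization: ~P <-> (R -> (~S nor Q))

~P = ~T = F
~S = ~F = T
~S nor Q = T nor F = F
R -> (~S nor Q) = T -> F = F
~P <-> (R -> (~S nor Q)) = F <-> F = T
Hence (B) is true.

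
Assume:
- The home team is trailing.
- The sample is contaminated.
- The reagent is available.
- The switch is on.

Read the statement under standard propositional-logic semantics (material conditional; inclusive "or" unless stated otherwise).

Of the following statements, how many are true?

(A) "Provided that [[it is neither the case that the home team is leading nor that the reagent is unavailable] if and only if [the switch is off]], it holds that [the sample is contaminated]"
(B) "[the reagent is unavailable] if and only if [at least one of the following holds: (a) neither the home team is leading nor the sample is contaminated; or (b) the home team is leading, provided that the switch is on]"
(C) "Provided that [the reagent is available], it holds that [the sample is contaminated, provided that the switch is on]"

3

Let N = "the home team is leading" (F), L = "the reagent is available" (T), P = "the switch is on" (T), Q = "the sample is contaminated" (T).

(A): In symbols: ((N ↓ ¬L) ↔ ¬P) → Q

¬L = ¬T = F
N ↓ ¬L = F ↓ F = T
¬P = ¬T = F
(N ↓ ¬L) ↔ ¬P = T ↔ F = F
((N ↓ ¬L) ↔ ¬P) → Q = F → T = T
Hence (A) is true.

(B): Formalization: ¬L ↔ ((N ↓ Q) ∨ (P → N))

¬L = ¬T = F
N ↓ Q = F ↓ T = F
P → N = T → F = F
(N ↓ Q) ∨ (P → N) = F ∨ F = F
¬L ↔ ((N ↓ Q) ∨ (P → N)) = F ↔ F = T
Hence (B) is true.

(C): In symbols: L → (P → Q)

P → Q = T → T = T
L → (P → Q) = T → T = T
Thus (C) is true.

True statements: 3.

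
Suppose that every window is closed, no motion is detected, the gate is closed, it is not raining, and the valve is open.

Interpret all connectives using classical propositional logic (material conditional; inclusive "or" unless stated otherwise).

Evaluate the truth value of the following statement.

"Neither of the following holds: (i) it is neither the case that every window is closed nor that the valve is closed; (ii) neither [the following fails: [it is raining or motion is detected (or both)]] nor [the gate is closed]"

Let R = "a window is open" (F), Q = "the valve is open" (T), M = "it is raining" (F), N = "motion is detected" (F), H = "the gate is open" (F).
In symbols: (~R nor ~Q) nor (~(M | N) nor ~H)

~R = ~F = T
~Q = ~T = F
~R nor ~Q = T nor F = F
M | N = F | F = F
~(M | N) = ~F = T
~H = ~F = T
~(M | N) nor ~H = T nor T = F
(~R nor ~Q) nor (~(M | N) nor ~H) = F nor F = T

True.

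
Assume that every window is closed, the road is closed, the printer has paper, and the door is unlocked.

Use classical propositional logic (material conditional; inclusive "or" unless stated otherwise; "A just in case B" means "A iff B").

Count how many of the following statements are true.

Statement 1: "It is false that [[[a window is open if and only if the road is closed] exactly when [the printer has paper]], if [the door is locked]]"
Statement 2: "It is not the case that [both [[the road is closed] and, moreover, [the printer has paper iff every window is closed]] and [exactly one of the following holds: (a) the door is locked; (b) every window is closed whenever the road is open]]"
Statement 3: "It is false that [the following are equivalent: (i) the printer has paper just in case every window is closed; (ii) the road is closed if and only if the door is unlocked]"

0

Let K = "the door is locked" (F), M = "a window is open" (F), G = "the road is closed" (T), N = "the printer has paper" (T).

Statement 1: Parsed as ~(K -> ((M <-> G) <-> N))

M <-> G = F <-> T = F
(M <-> G) <-> N = F <-> T = F
K -> ((M <-> G) <-> N) = F -> F = T
~(K -> ((M <-> G) <-> N)) = ~T = F
Hence Statement 1 is false.

Statement 2: Formalization: ~((G & (N <-> ~M)) & (K xor (~G -> ~M)))

~M = ~F = T
N <-> ~M = T <-> T = T
G & (N <-> ~M) = T & T = T
~G = ~T = F
~M = ~F = T
~G -> ~M = F -> T = T
K xor (~G -> ~M) = F xor T = T
(G & (N <-> ~M)) & (K xor (~G -> ~M)) = T & T = T
~((G & (N <-> ~M)) & (K xor (~G -> ~M))) = ~T = F
Hence Statement 2 is false.

Statement 3: This is ~((N <-> ~M) <-> (G <-> ~K)).

~M = ~F = T
N <-> ~M = T <-> T = T
~K = ~F = T
G <-> ~K = T <-> T = T
(N <-> ~M) <-> (G <-> ~K) = T <-> T = T
~((N <-> ~M) <-> (G <-> ~K)) = ~T = F
Thus Statement 3 is false.

0 of the 3 statements are true (none).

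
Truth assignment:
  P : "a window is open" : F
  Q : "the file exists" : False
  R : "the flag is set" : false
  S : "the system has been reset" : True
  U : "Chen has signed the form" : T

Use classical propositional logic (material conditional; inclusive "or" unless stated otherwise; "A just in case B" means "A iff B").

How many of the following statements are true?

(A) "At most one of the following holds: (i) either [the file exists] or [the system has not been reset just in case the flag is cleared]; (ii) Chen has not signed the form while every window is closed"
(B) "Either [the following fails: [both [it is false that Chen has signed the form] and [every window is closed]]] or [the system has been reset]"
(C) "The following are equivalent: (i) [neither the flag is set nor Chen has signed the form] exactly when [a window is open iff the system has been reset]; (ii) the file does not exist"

(A): Parsed as (Q ∨ (¬S ↔ ¬R)) ↑ (¬U ∧ ¬P)

¬S = ¬T = F
¬R = ¬F = T
¬S ↔ ¬R = F ↔ T = F
Q ∨ (¬S ↔ ¬R) = F ∨ F = F
¬U = ¬T = F
¬P = ¬F = T
¬U ∧ ¬P = F ∧ T = F
(Q ∨ (¬S ↔ ¬R)) ↑ (¬U ∧ ¬P) = F ↑ F = T
Hence (A) is true.

(B): In symbols: ¬(¬U ∧ ¬P) ∨ S

¬U = ¬T = F
¬P = ¬F = T
¬U ∧ ¬P = F ∧ T = F
¬(¬U ∧ ¬P) = ¬F = T
¬(¬U ∧ ¬P) ∨ S = T ∨ T = T
So (B) is true.

(C): This is ((R ↓ U) ↔ (P ↔ S)) ↔ ¬Q.

R ↓ U = F ↓ T = F
P ↔ S = F ↔ T = F
(R ↓ U) ↔ (P ↔ S) = F ↔ F = T
¬Q = ¬F = T
((R ↓ U) ↔ (P ↔ S)) ↔ ¬Q = T ↔ T = T
So (C) is true.

True statements: 3 ((A), (B), (C)).

3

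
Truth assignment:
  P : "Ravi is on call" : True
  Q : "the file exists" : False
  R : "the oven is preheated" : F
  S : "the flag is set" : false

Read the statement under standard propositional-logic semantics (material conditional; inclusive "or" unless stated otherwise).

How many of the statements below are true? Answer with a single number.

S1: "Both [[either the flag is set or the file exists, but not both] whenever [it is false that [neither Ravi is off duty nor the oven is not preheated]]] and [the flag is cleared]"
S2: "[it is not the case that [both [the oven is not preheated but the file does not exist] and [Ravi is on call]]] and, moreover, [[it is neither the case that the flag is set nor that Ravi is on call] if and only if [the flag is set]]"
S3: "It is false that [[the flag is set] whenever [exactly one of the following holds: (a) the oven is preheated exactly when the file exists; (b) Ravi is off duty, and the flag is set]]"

S1: Formalization: (not (not P nor not R) -> (S xor Q)) and not S

not P = not True = False
not R = not False = True
not P nor not R = False nor True = False
not (not P nor not R) = not False = True
S xor Q = False xor False = False
not (not P nor not R) -> (S xor Q) = True -> False = False
not S = not False = True
(not (not P nor not R) -> (S xor Q)) and not S = False and True = False
Hence S1 is false.

S2: This is not ((not R and not Q) and P) and ((S nor P) iff S).

not R = not False = True
not Q = not False = True
not R and not Q = True and True = True
(not R and not Q) and P = True and True = True
not ((not R and not Q) and P) = not True = False
S nor P = False nor True = False
(S nor P) iff S = False iff False = True
not ((not R and not Q) and P) and ((S nor P) iff S) = False and True = False
Thus S2 is false.

S3: Parsed as not (((R iff Q) xor (not P and S)) -> S)

R iff Q = False iff False = True
not P = not True = False
not P and S = False and False = False
(R iff Q) xor (not P and S) = True xor False = True
((R iff Q) xor (not P and S)) -> S = True -> False = False
not (((R iff Q) xor (not P and S)) -> S) = not False = True
Thus S3 is true.

True statements: 1 (S3).

1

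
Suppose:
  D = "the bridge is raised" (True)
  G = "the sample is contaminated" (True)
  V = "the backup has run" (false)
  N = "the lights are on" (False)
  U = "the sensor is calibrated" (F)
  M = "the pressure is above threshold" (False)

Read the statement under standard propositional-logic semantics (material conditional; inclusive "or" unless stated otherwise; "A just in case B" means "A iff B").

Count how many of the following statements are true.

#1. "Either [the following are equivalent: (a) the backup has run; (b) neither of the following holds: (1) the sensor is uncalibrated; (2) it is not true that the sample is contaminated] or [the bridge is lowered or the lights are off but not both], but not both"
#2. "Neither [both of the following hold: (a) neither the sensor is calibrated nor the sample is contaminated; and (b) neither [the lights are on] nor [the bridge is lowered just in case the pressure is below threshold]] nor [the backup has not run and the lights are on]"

1

#1: This is (V ↔ (¬U ↓ ¬G)) ⊕ (¬D ⊕ ¬N).

¬U = ¬F = T
¬G = ¬T = F
¬U ↓ ¬G = T ↓ F = F
V ↔ (¬U ↓ ¬G) = F ↔ F = T
¬D = ¬T = F
¬N = ¬F = T
¬D ⊕ ¬N = F ⊕ T = T
(V ↔ (¬U ↓ ¬G)) ⊕ (¬D ⊕ ¬N) = T ⊕ T = F
Hence #1 is false.

#2: This is ((U ↓ G) ∧ (N ↓ (¬D ↔ ¬M))) ↓ (¬V ∧ N).

U ↓ G = F ↓ T = F
¬D = ¬T = F
¬M = ¬F = T
¬D ↔ ¬M = F ↔ T = F
N ↓ (¬D ↔ ¬M) = F ↓ F = T
(U ↓ G) ∧ (N ↓ (¬D ↔ ¬M)) = F ∧ T = F
¬V = ¬F = T
¬V ∧ N = T ∧ F = F
((U ↓ G) ∧ (N ↓ (¬D ↔ ¬M))) ↓ (¬V ∧ N) = F ↓ F = T
So #2 is true.

True statements: 1 (#2).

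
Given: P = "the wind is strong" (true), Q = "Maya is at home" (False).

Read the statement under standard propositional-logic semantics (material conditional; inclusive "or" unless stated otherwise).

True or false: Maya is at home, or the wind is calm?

False

Values: Q=F, P=T.
Parsed as Q | ~P

~P = ~T = F
Q | ~P = F | F = F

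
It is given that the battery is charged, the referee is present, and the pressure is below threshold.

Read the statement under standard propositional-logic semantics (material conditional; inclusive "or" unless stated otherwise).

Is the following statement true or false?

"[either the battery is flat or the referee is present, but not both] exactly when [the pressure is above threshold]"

The statement is false.

Let V = "the battery is charged" (T), K = "the referee is present" (T), P = "the pressure is above threshold" (F).
Formalization: (¬V ⊕ K) ↔ P

¬V = ¬T = F
¬V ⊕ K = F ⊕ T = T
(¬V ⊕ K) ↔ P = T ↔ F = F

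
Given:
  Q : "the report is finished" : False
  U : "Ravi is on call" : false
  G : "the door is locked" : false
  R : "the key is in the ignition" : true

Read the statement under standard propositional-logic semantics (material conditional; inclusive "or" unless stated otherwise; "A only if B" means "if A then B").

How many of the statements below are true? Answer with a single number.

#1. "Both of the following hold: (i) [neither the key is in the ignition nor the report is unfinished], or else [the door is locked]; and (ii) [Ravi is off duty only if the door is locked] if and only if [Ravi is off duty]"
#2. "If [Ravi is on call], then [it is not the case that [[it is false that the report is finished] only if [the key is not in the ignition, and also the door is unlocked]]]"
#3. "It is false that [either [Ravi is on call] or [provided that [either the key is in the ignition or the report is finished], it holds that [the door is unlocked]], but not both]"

#1: In symbols: ((R ↓ ¬Q) ∨ G) ∧ ((¬U → G) ↔ ¬U)

¬Q = ¬F = T
R ↓ ¬Q = T ↓ T = F
(R ↓ ¬Q) ∨ G = F ∨ F = F
¬U = ¬F = T
¬U → G = T → F = F
¬U = ¬F = T
(¬U → G) ↔ ¬U = F ↔ T = F
((R ↓ ¬Q) ∨ G) ∧ ((¬U → G) ↔ ¬U) = F ∧ F = F
Hence #1 is false.

#2: In symbols: U → ¬(¬Q → (¬R ∧ ¬G))

¬Q = ¬F = T
¬R = ¬T = F
¬G = ¬F = T
¬R ∧ ¬G = F ∧ T = F
¬Q → (¬R ∧ ¬G) = T → F = F
¬(¬Q → (¬R ∧ ¬G)) = ¬F = T
U → ¬(¬Q → (¬R ∧ ¬G)) = F → T = T
Thus #2 is true.

#3: In symbols: ¬(U ⊕ ((R ∨ Q) → ¬G))

R ∨ Q = T ∨ F = T
¬G = ¬F = T
(R ∨ Q) → ¬G = T → T = T
U ⊕ ((R ∨ Q) → ¬G) = F ⊕ T = T
¬(U ⊕ ((R ∨ Q) → ¬G)) = ¬T = F
Thus #3 is false.

Count: 1.

1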